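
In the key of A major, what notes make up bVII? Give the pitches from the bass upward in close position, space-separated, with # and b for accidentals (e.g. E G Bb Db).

G B D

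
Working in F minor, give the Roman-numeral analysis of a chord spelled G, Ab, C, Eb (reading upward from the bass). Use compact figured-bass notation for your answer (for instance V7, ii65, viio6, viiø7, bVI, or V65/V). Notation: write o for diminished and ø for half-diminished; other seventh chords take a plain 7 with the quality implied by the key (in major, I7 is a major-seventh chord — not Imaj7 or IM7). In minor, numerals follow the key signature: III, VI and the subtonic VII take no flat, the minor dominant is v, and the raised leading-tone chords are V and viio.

The pitches Ab-C-Eb-G form a major seventh chord rooted on Ab.
In F minor, Ab is the mediant; the diatonic major seventh chord there is III7.
With G in the bass the chord is in third inversion, so the figured bass is 42.

III42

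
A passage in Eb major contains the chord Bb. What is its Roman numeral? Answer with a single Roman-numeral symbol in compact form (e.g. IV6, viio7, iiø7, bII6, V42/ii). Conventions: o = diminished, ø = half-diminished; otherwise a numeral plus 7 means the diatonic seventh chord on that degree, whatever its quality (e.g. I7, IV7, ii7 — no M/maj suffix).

V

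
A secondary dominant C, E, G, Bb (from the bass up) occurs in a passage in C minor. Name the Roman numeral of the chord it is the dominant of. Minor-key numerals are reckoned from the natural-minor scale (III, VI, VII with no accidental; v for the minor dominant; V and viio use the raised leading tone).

iv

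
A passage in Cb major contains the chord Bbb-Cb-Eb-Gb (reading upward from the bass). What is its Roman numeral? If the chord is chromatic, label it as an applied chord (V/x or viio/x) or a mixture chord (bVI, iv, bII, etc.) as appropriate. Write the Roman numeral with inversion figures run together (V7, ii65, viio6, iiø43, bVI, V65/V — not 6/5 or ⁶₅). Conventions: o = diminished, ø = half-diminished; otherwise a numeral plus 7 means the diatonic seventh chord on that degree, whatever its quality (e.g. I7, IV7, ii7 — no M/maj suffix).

V42/IV

The pitches Cb-Eb-Gb-Bbb form a dominant seventh chord rooted on Cb.
Cb is not a diatonic chord root with this quality in Cb major, but it lies a perfect fifth above Fb (IV), so the chord functions as an applied dominant of IV.
With Bbb in the bass the chord is in third inversion, so the figured bass is 42.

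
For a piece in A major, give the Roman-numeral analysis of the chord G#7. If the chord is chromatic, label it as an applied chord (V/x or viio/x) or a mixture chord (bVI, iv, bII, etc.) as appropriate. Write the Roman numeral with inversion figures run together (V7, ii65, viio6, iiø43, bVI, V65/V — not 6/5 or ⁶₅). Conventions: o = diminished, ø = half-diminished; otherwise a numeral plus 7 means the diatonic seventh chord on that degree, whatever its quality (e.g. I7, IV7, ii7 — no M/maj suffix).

Stacked in thirds the chord is G#-B#-D#-F#: a dominant seventh chord on G#.
G# is not a diatonic chord root with this quality in A major, but it lies a perfect fifth above C# (iii), so the chord functions as an applied dominant of iii.

V7/iii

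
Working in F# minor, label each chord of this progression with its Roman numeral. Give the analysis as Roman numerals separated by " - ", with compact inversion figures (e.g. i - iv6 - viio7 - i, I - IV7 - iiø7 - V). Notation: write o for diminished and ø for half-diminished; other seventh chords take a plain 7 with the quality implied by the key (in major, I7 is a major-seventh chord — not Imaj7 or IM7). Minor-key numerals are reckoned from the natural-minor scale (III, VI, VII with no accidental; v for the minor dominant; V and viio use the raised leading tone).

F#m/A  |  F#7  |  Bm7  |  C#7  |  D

i6 - V7/iv - iv7 - V7 - VI

F#m/A has root F#, degree 1 in F# minor, so i6.
F#7: a dominant seventh chord on F#, the applied dominant of iv → V7/iv.
Bm7 has root B, degree 4 in F# minor, so iv7.
C#7 has root C#, degree 5 in F# minor, so V7.
D has root D, degree 6 in F# minor, so VI.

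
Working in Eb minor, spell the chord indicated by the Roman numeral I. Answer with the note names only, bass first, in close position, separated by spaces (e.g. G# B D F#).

Eb G Bb

I is the major tonic (Picardy third), borrowed from the parallel major. In Eb minor that root is Eb.
So the chord is Eb-G-Bb, a major triad.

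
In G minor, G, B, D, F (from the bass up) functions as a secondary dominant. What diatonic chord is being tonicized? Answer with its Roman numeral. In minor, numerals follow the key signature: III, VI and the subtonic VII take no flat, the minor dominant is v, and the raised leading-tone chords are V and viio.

iv

The chord is a dominant seventh chord on G.
A dominant resolves down a perfect fifth: G → C. In G minor, C is scale degree 4, i.e. iv.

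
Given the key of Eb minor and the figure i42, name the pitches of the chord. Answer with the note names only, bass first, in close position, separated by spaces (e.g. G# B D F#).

The numeral's case and figure indicate a minor seventh chord. In Eb minor its root, the first degree, is Eb.
Stacking thirds from Eb gives Eb-Gb-Bb-Db.
With the 42 figure the chord is in third inversion; from the bass Db upward in close position it reads Db-Eb-Gb-Bb.

Db Eb Gb Bb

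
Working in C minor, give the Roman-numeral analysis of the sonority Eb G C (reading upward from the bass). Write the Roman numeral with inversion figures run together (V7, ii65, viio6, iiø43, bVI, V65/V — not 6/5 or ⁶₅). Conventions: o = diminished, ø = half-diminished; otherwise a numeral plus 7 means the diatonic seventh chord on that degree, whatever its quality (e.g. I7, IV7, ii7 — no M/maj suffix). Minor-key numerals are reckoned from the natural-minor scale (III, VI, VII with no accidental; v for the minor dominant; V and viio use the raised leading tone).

i6

The pitches C-Eb-G form a minor triad rooted on C.
In C minor, C is the tonic; the diatonic minor triad there is i.
With Eb in the bass the chord is in first inversion, so the figured bass is 6.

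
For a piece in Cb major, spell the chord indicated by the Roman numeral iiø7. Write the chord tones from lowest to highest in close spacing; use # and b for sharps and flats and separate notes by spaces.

Db Fb Abb Cb

Scale degree 2 in Cb major is Db; here the chord built on it is altered to a half-diminished seventh chord. iiø7 is the half-diminished supertonic seventh, borrowed from the parallel minor.
So the chord is Db-Fb-Abb-Cb.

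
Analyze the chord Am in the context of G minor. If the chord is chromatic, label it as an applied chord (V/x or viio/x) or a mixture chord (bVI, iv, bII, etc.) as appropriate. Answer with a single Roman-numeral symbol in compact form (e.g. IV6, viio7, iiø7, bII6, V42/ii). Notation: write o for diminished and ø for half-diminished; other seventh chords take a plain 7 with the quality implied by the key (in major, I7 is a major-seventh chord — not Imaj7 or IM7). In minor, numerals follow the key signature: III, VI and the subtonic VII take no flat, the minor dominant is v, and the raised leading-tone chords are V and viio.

The pitches A-C-E form a minor triad rooted on A.
A is the second degree of G minor. This is the minor supertonic, borrowed from the parallel major (the Dorian ii).

ii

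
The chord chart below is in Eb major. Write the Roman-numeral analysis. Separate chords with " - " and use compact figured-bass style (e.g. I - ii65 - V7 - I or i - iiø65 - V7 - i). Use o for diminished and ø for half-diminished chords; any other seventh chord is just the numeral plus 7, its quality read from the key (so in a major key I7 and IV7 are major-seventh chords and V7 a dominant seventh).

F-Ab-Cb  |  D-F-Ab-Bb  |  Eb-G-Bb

iio - V65 - I

F-Ab-Cb is non-diatonic — iio, a mixture chord from Eb minor.
D-F-Ab-Bb has root Bb, degree 5 in Eb major, so V65.
Eb-G-Bb: root Eb is the tonic; major triad there is I.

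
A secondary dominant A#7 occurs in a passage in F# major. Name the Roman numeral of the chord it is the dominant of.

vi

The chord is a dominant seventh chord on A#.
A dominant resolves down a perfect fifth: A# → D#. In F# major, D# is scale degree 6, i.e. vi.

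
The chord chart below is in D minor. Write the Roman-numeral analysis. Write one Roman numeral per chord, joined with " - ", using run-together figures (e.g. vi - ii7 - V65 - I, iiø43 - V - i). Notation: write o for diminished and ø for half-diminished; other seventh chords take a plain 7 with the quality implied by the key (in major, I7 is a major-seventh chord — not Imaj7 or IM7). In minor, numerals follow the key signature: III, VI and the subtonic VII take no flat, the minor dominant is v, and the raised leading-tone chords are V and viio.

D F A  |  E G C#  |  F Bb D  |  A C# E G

i - viio6 - VI64 - V7

D-F-A has root D, degree 1 in D minor, so i.
E-G-C#: root C# is the leading tone; diminished triad there is viio6.
F-Bb-D: root Bb is the submediant; major triad there is VI64.
A-C#-E-G has root A, degree 5 in D minor, so V7.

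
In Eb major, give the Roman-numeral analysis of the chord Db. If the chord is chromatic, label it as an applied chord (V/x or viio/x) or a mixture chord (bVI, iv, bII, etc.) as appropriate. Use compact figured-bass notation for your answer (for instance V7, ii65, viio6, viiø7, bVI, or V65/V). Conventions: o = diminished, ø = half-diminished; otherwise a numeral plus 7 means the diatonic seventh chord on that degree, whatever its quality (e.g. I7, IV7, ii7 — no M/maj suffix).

bVII

Stacked in thirds the chord is Db-F-Ab: a major triad on Db.
Db is the lowered seventh degree of Eb major (diatonic 7 would be D). This is a major triad on the lowered seventh degree (the subtonic), borrowed from the parallel minor.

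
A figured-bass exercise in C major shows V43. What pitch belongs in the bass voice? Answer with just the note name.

D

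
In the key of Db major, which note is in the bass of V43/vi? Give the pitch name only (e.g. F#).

C

The applied chord V43/vi is rooted on F: F-A-C-Eb.
The figure 43 means second inversion — the fifth is in the bass.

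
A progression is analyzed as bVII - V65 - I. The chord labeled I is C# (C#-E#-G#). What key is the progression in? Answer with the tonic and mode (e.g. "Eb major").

C# major

I is given as C#-E#-G# — a major triad with root C#.
If C# is scale degree 1 and the mode makes that degree carry a major triad, the tonic is C# and the mode is major.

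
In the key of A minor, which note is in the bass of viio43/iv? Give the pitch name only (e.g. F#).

G

The applied chord viio43/iv is rooted on C#: C#-E-G-Bb.
The figure 43 means second inversion — the fifth is in the bass.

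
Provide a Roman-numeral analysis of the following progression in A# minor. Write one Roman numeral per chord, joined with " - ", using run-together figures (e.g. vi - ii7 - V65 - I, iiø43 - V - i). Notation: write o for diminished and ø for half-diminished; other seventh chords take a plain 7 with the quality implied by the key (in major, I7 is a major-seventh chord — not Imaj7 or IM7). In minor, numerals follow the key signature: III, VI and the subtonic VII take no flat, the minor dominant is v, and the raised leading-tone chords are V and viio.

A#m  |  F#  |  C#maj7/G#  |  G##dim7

i - VI - III43 - viio7

A#m: minor triad on A# = scale degree 1 → i.
F#: major triad on F# = scale degree 6 → VI.
C#maj7/G# has root C#, degree 3 in A# minor, so III43.
G##dim7 has root G##, degree 7 in A# minor, so viio7.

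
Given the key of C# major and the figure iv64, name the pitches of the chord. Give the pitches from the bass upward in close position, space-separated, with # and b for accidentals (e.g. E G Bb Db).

C# F# A

iv64 is the minor subdominant, borrowed from the parallel minor. In C# major that root is F#.
So the chord is F#-A-C#.
With the 64 figure the chord is in second inversion; from the bass C# upward in close position it reads C#-F#-A.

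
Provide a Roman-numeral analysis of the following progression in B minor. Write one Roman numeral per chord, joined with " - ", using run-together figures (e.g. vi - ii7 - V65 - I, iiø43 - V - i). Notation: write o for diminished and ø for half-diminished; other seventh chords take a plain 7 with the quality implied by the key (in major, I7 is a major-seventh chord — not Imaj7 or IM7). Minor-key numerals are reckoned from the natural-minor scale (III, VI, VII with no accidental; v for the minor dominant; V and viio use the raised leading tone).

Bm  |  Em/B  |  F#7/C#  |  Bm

Bm has root B, degree 1 in B minor, so i.
Em/B: minor triad on E = scale degree 4 → iv64.
F#7/C# has root F#, degree 5 in B minor, so V43.
Bm: minor triad on B = scale degree 1 → i.

i - iv64 - V43 - i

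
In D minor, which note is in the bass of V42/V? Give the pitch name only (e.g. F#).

D

The applied chord V42/V is rooted on E: E-G#-B-D.
The figure 42 means third inversion — the seventh is in the bass.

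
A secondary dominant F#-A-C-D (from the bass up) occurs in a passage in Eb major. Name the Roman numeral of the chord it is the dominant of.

The chord is a dominant seventh chord on D.
A dominant resolves down a perfect fifth: D → G. In Eb major, G is scale degree 3, i.e. iii.

iii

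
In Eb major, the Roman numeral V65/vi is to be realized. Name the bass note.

B

The applied chord V65/vi is rooted on G: G-B-D-F.
The figure 65 means first inversion — the third is in the bass.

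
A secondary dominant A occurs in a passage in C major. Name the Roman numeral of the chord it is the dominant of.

ii

The chord is a major triad on A.
A dominant resolves down a perfect fifth: A → D. In C major, D is scale degree 2, i.e. ii.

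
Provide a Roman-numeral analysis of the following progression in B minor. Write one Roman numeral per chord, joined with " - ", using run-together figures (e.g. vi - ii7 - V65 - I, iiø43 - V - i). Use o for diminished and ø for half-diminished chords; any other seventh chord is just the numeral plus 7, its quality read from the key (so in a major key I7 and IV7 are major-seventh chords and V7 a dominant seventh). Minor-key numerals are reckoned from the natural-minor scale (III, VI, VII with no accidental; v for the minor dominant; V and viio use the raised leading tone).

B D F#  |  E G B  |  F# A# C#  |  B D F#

i - iv - V - i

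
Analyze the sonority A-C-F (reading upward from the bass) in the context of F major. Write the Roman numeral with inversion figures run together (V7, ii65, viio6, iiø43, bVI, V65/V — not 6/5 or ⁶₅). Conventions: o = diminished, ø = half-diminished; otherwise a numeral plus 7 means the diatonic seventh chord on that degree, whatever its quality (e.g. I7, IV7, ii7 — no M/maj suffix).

I6

Stacked in thirds the chord is F-A-C: a major triad on F.
F is scale degree 1 in F major, and a major triad on that degree is written I.
With A in the bass the chord is in first inversion, so the figured bass is 6.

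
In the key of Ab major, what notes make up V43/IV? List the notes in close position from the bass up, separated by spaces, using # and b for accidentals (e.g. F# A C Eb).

Eb Gb Ab C

V43/IV is a secondary dominant — the dominant seventh of IV. IV in Ab major is Db, so the applied chord's root is Ab, a perfect fifth above.
Building a dominant seventh chord on Ab gives Ab-C-Eb-Gb.
The figured bass 43 indicates second inversion, placing the fifth (Eb) in the bass: Eb-Gb-Ab-C.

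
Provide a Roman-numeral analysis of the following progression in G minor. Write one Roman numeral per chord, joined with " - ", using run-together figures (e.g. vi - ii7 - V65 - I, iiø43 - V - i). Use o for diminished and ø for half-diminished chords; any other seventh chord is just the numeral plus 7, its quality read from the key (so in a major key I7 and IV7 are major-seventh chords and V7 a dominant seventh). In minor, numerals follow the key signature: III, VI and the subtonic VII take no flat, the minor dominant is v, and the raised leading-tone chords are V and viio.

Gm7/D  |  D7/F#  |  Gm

i43 - V65 - i

Gm7/D: minor seventh chord on G = scale degree 1 → i43.
D7/F# has root D, degree 5 in G minor, so V65.
Gm: minor triad on G = scale degree 1 → i.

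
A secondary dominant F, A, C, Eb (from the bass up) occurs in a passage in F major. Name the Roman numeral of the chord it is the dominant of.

IV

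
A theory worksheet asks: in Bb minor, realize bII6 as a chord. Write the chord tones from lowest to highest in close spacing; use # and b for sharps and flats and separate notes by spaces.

Scale degree 2 in Bb minor is C; lowering it a half step gives Cb. bII6 is the Neapolitan sixth — a major triad on the lowered second degree, here in its customary first inversion.
So the chord is Cb-Eb-Gb.
The figured bass 6 indicates first inversion, placing the third (Eb) in the bass: Eb-Gb-Cb.

Eb Gb Cb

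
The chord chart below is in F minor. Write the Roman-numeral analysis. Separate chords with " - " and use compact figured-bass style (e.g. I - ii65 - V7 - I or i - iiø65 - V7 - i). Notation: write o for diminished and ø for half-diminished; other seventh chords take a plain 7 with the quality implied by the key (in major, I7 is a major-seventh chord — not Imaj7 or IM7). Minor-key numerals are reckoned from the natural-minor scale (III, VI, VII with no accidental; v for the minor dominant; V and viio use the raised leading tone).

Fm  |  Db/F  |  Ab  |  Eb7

Fm has root F, degree 1 in F minor, so i.
Db/F has root Db, degree 6 in F minor, so VI6.
Ab has root Ab, degree 3 in F minor, so III.
Eb7 has root Eb, degree 7 in F minor, so VII7.

i - VI6 - III - VII7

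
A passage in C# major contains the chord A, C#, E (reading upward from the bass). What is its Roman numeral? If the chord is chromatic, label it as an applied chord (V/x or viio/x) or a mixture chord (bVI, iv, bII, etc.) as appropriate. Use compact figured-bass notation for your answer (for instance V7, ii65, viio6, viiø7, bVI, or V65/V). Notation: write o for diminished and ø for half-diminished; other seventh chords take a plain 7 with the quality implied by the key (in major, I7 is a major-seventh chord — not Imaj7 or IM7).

bVI

Stacked in thirds the chord is A-C#-E: a major triad on A.
A is the lowered sixth degree of C# major (diatonic 6 would be A#). This is a major triad on the lowered sixth degree, borrowed from the parallel minor.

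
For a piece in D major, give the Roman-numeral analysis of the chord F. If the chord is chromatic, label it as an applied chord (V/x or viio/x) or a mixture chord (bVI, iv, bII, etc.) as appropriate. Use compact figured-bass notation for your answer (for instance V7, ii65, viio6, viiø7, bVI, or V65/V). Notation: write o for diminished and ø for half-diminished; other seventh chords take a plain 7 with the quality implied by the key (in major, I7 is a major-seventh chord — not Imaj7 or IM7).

Stacked in thirds the chord is F-A-C: a major triad on F.
F is the lowered third degree of D major (diatonic 3 would be F#). This is a major triad on the lowered third degree, borrowed from the parallel minor.

bIII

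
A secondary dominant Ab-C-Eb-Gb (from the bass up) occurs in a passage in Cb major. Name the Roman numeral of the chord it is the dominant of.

The chord is a dominant seventh chord on Ab.
A dominant resolves down a perfect fifth: Ab → Db. In Cb major, Db is scale degree 2, i.e. ii.

ii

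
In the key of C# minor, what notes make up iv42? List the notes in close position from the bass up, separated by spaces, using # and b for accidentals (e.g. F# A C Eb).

In C# minor, scale degree 4 is F#, and the diatonic chord built there is a minor seventh chord.
Stacking thirds from F# gives F#-A-C#-E.
With the 42 figure the chord is in third inversion; from the bass E upward in close position it reads E-F#-A-C#.

E F# A C#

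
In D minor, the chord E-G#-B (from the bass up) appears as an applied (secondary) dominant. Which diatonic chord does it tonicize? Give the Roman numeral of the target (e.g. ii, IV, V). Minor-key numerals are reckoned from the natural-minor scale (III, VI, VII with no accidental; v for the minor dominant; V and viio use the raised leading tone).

V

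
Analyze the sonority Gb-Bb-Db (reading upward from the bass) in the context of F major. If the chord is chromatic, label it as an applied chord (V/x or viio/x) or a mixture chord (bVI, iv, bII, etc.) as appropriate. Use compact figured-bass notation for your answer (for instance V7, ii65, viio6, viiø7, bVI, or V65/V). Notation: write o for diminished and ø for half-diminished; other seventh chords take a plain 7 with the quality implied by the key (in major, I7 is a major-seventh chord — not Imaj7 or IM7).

bII

Stacked in thirds the chord is Gb-Bb-Db: a major triad on Gb.
Gb is the lowered second degree of F major (diatonic 2 would be G). This is the Neapolitan chord — a major triad on the lowered second degree.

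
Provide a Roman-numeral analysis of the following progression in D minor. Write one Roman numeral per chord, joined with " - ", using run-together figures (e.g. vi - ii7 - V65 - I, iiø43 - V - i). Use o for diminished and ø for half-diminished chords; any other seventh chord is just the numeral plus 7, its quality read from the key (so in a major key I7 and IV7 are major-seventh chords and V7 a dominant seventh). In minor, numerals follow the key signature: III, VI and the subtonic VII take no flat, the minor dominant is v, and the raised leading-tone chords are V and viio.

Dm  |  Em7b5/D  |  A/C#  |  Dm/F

Dm: minor triad on D = scale degree 1 → i.
Em7b5/D: half-diminished seventh chord on E = scale degree 2 → iiø42.
A/C# has root A, degree 5 in D minor, so V6.
Dm/F has root D, degree 1 in D minor, so i6.

i - iiø42 - V6 - i6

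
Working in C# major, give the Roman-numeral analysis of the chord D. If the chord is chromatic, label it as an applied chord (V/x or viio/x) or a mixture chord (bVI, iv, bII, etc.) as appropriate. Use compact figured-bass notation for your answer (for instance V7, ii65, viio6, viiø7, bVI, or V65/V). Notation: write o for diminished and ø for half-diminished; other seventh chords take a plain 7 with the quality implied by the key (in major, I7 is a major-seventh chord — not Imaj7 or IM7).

bII

The pitches D-F#-A form a major triad rooted on D.
D is the lowered second degree of C# major (diatonic 2 would be D#). This is the Neapolitan chord — a major triad on the lowered second degree.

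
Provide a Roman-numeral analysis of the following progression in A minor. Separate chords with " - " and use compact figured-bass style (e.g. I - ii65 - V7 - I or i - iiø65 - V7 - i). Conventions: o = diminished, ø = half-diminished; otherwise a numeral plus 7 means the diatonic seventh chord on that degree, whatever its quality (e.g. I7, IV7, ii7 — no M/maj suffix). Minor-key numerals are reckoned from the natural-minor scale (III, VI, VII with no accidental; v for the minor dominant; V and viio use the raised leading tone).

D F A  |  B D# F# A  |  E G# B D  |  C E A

iv - V7/V - V7 - i6

D-F-A has root D, degree 4 in A minor, so iv.
B-D#-F#-A is the secondary dominant of V (dominant seventh chord on B): V7/V.
E-G#-B-D: dominant seventh chord on E = scale degree 5 → V7.
C-E-A: root A is the tonic; minor triad there is i6.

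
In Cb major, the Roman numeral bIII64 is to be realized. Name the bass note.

bIII in Cb major has root Ebb; the chord is Ebb-Gb-Bbb.
The figure 64 means second inversion — the fifth is in the bass.

Bbb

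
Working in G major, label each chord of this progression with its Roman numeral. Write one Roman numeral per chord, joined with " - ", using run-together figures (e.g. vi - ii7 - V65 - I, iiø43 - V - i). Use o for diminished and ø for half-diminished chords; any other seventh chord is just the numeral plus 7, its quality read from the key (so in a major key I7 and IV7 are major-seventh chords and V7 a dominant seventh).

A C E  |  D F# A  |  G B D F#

ii - V - I7

A-C-E: minor triad on A = scale degree 2 → ii.
D-F#-A: major triad on D = scale degree 5 → V.
G-B-D-F# has root G, degree 1 in G major, so I7.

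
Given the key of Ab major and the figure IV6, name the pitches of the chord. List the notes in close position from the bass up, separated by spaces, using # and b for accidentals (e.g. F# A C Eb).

In Ab major, scale degree 4 is Db, and the diatonic chord built there is a major triad.
Stacking thirds from Db gives Db-F-Ab.
The figured bass 6 indicates first inversion, placing the third (F) in the bass: F-Ab-Db.

F Ab Db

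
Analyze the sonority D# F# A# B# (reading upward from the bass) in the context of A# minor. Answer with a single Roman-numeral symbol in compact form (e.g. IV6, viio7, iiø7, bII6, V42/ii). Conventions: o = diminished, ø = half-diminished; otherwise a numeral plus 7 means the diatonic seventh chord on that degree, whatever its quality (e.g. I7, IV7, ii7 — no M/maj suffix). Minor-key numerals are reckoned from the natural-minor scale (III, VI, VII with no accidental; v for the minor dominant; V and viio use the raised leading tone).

iiø65

Stacked in thirds the chord is B#-D#-F#-A#: a half-diminished seventh chord on B#.
In A# minor, B# is the supertonic; the diatonic half-diminished seventh chord there is iiø7.
With D# in the bass the chord is in first inversion, so the figured bass is 65.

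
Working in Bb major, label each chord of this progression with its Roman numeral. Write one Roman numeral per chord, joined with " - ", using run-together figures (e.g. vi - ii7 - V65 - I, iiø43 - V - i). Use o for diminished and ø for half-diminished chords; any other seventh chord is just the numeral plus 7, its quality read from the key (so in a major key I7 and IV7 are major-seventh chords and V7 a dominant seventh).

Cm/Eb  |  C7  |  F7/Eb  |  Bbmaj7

ii6 - V7/V - V42 - I7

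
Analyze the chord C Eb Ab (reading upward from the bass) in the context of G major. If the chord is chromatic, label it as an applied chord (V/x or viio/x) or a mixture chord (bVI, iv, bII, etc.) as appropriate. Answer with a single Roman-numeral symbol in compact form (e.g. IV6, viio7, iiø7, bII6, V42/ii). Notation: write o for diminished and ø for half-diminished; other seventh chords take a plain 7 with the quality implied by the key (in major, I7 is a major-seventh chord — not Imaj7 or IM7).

The pitches Ab-C-Eb form a major triad rooted on Ab.
Ab is the lowered second degree of G major (diatonic 2 would be A). This is the Neapolitan sixth — a major triad on the lowered second degree, here in its customary first inversion.
With C in the bass the chord is in first inversion, so the figured bass is 6.

bII6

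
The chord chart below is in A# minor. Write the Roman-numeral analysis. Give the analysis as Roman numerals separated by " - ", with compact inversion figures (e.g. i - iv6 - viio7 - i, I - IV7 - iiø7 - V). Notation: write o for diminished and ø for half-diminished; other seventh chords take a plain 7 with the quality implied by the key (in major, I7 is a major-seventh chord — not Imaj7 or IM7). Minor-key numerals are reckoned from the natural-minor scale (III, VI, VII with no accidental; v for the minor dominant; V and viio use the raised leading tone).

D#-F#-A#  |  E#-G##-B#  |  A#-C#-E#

D#-F#-A#: minor triad on D# = scale degree 4 → iv.
E#-G##-B#: major triad on E# = scale degree 5 → V.
A#-C#-E#: minor triad on A# = scale degree 1 → i.

iv - V - i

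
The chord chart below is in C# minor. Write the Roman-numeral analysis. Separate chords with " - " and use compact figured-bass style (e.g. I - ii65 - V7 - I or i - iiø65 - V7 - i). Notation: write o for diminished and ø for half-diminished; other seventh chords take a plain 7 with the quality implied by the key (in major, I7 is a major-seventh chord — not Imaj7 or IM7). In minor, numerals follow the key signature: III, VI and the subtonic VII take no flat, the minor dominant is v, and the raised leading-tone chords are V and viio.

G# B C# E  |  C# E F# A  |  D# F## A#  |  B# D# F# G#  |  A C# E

G#-B-C#-E: root C# is the tonic; minor seventh chord there is i43.
C#-E-F#-A: minor seventh chord on F# = scale degree 4 → iv43.
D#-F##-A#: a major triad on D#, the applied dominant of V → V/V.
B#-D#-F#-G#: root G# is the dominant; dominant seventh chord there is V65.
A-C#-E: root A is the submediant; major triad there is VI.

i43 - iv43 - V/V - V65 - VI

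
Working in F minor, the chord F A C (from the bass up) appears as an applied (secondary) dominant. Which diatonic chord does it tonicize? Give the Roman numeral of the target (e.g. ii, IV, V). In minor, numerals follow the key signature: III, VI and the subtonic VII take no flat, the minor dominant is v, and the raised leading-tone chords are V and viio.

The chord is a major triad on F.
A dominant resolves down a perfect fifth: F → Bb. In F minor, Bb is scale degree 4, i.e. iv.

iv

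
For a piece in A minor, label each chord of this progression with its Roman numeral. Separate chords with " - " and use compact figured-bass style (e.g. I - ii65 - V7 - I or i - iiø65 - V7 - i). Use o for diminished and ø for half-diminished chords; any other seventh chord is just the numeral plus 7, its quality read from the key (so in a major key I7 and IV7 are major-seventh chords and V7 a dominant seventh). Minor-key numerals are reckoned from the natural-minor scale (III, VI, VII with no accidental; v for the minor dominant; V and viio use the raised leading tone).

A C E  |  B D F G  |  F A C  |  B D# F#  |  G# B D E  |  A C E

i - VII65 - VI - V/V - V65 - i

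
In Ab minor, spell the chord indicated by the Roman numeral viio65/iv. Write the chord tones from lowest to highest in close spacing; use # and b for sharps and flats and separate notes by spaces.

Eb Gb Bbb C

viio65/iv is a secondary leading-tone chord. The target iv is Db in Ab minor; the applied chord is rooted a semitone below, on C.
Building a fully diminished seventh chord on C gives C-Eb-Gb-Bbb.
The figured bass 65 indicates first inversion, placing the third (Eb) in the bass: Eb-Gb-Bbb-C.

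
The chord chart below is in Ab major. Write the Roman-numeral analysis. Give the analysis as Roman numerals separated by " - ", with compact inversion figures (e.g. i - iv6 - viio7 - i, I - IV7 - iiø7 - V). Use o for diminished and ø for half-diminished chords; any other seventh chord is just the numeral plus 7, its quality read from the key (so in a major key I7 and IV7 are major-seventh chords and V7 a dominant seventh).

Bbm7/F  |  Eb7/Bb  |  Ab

Bbm7/F: root Bb is the supertonic; minor seventh chord there is ii43.
Eb7/Bb has root Eb, degree 5 in Ab major, so V43.
Ab has root Ab, degree 1 in Ab major, so I.

ii43 - V43 - I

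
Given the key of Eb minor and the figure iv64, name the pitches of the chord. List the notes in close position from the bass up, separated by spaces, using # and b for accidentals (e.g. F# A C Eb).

Eb Ab Cb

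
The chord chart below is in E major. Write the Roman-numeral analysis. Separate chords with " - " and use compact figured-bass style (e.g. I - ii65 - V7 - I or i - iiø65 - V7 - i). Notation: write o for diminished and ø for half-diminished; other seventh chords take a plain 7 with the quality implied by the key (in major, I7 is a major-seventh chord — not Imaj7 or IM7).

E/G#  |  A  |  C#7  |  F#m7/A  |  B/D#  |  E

I6 - IV - V7/ii - ii65 - V6 - I

E/G#: root E is the tonic; major triad there is I6.
A: major triad on A = scale degree 4 → IV.
C#7: a dominant seventh chord on C#, the applied dominant of ii → V7/ii.
F#m7/A: root F# is the supertonic; minor seventh chord there is ii65.
B/D# has root B, degree 5 in E major, so V6.
E: major triad on E = scale degree 1 → I.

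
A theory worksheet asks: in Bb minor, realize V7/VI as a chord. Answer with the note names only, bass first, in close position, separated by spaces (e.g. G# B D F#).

V7/VI is a secondary dominant — the dominant seventh of VI. VI in Bb minor is Gb, so the applied chord's root is Db, a perfect fifth above.
Building a dominant seventh chord on Db gives Db-F-Ab-Cb.

Db F Ab Cb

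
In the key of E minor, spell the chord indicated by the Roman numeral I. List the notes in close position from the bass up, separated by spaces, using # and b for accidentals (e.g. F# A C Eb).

I is the major tonic (Picardy third), borrowed from the parallel major. In E minor that root is E.
So the chord is E-G#-B, a major triad.

E G# B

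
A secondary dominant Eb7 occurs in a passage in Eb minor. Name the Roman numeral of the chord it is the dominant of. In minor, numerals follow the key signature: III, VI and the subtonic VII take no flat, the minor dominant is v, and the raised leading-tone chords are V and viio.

The chord is a dominant seventh chord on Eb.
A dominant resolves down a perfect fifth: Eb → Ab. In Eb minor, Ab is scale degree 4, i.e. iv.

iv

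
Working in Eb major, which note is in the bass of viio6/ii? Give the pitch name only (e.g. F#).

The applied chord viio6/ii is rooted on E: E-G-Bb.
The figure 6 means first inversion — the third is in the bass.

G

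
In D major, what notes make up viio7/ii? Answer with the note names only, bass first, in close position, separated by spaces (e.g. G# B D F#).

D# F# A C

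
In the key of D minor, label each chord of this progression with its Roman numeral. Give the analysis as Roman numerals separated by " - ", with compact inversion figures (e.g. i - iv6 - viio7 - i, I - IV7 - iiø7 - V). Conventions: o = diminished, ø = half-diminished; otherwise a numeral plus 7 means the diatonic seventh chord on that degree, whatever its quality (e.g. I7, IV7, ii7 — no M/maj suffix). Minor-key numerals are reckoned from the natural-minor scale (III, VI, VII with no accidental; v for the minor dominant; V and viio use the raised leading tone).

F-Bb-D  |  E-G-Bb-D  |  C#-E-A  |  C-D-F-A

VI64 - iiø7 - V6 - i42

F-Bb-D has root Bb, degree 6 in D minor, so VI64.
E-G-Bb-D has root E, degree 2 in D minor, so iiø7.
C#-E-A: root A is the dominant; major triad there is V6.
C-D-F-A: minor seventh chord on D = scale degree 1 → i42.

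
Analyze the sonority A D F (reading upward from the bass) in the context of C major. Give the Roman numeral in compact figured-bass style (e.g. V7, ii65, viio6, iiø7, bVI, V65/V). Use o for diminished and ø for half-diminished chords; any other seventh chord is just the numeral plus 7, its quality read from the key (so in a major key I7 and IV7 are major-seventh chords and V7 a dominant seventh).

ii64

The pitches D-F-A form a minor triad rooted on D.
In C major, D is the supertonic; the diatonic minor triad there is ii.
With A in the bass the chord is in second inversion, so the figured bass is 64.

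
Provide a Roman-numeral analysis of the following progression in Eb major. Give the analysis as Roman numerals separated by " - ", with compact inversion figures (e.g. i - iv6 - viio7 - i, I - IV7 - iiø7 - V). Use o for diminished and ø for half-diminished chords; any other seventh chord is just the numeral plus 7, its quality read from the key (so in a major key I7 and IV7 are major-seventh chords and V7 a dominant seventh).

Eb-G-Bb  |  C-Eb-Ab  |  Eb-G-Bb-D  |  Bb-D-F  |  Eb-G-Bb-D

I - IV6 - I7 - V - I7

Eb-G-Bb has root Eb, degree 1 in Eb major, so I.
C-Eb-Ab: root Ab is the subdominant; major triad there is IV6.
Eb-G-Bb-D: major seventh chord on Eb = scale degree 1 → I7.
Bb-D-F has root Bb, degree 5 in Eb major, so V.
Eb-G-Bb-D: major seventh chord on Eb = scale degree 1 → I7.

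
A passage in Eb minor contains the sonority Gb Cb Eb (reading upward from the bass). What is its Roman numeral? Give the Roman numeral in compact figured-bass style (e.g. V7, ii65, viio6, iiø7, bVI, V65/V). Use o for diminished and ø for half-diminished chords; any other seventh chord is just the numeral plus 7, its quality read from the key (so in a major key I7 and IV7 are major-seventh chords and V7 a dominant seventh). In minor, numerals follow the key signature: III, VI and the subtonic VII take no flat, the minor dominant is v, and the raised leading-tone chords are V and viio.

Stacked in thirds the chord is Cb-Eb-Gb: a major triad on Cb.
In Eb minor, Cb is the submediant; the diatonic major triad there is VI.
With Gb in the bass the chord is in second inversion, so the figured bass is 64.

VI64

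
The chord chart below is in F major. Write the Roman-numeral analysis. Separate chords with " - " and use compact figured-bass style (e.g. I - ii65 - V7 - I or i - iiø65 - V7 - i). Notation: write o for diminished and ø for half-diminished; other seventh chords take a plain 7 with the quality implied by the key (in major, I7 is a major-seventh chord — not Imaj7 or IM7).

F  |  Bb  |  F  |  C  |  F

I - IV - I - V - I

F: root F is the tonic; major triad there is I.
Bb has root Bb, degree 4 in F major, so IV.
F has root F, degree 1 in F major, so I.
C: root C is the dominant; major triad there is V.
F: root F is the tonic; major triad there is I.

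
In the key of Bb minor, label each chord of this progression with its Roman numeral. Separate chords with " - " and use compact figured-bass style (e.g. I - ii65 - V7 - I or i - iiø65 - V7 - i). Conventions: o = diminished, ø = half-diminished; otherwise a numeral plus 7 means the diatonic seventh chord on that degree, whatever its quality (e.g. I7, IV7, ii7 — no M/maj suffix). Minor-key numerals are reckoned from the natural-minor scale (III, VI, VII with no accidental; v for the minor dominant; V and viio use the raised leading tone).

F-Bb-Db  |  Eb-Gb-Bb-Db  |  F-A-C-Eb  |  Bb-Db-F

i64 - iv7 - V7 - i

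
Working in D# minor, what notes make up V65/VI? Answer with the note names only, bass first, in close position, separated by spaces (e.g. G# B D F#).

A# C# E F#

The slash means an applied dominant: we want the dominant of VI. In D# minor, VI is B major, and its dominant is built on F#.
Building a dominant seventh chord on F# gives F#-A#-C#-E.
With the 65 figure the chord is in first inversion; from the bass A# upward in close position it reads A#-C#-E-F#.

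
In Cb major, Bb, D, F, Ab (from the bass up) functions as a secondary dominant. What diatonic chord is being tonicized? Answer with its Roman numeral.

The chord is a dominant seventh chord on Bb.
A dominant resolves down a perfect fifth: Bb → Eb. In Cb major, Eb is scale degree 3, i.e. iii.

iii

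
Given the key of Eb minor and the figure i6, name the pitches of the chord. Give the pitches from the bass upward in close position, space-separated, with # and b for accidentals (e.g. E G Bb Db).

Gb Bb Eb

In Eb minor, scale degree 1 is Eb, and the diatonic chord built there is a minor triad.
Stacking thirds from Eb gives Eb-Gb-Bb.
With the 6 figure the chord is in first inversion; from the bass Gb upward in close position it reads Gb-Bb-Eb.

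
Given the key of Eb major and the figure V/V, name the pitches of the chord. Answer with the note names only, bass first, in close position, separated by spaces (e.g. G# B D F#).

F A C

The slash means an applied dominant: we want the dominant of V. In Eb major, V is Bb major, and its dominant is built on F.
Building a major triad on F gives F-A-C.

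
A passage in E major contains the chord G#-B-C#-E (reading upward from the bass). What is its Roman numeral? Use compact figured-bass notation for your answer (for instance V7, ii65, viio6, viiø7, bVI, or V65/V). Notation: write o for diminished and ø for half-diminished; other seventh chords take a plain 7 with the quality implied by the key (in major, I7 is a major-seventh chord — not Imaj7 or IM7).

vi43

Stacked in thirds the chord is C#-E-G#-B: a minor seventh chord on C#.
C# is scale degree 6 in E major, and a minor seventh chord on that degree is written vi7.
With G# in the bass the chord is in second inversion, so the figured bass is 43.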